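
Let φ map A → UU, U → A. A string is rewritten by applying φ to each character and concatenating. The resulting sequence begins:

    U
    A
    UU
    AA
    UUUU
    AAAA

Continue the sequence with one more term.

UUUUUUUU

Expanding AAAA: A→UU, A→UU, A→UU, A→UU. Concatenated: UU UU UU UU.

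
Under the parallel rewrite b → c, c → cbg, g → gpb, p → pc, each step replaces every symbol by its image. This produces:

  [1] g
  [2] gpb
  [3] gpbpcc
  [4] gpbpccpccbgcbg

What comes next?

Applying the rule to each of the 14 symbols of gpbpccpccbgcbg gives the pieces gpb pc c pc cbg cbg pc cbg cbg c gpb cbg c gpb, which concatenate to the answer.

gpbpccpccbgcbgpccbgcbgcgpbcbgcgpb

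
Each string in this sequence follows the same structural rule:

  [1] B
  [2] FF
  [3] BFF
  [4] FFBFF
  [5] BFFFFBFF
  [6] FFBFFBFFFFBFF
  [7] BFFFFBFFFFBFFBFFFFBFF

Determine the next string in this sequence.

Each term (from the third on) is the two preceding terms concatenated in order: term 3 = B·FF = BFF.
The next term joins FFBFFBFFFFBFF and BFFFFBFFFFBFFBFFFFBFF.

FFBFFBFFFFBFFBFFFFBFFFFBFFBFFFFBFF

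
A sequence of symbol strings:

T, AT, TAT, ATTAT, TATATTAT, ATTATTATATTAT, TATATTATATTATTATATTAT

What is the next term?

Each term (from the third on) is the two preceding terms concatenated in order: term 3 = T·AT = TAT.
So term 8 is ATTATTATATTAT·TATATTATATTATTATATTAT.

ATTATTATATTATTATATTATATTATTATATTAT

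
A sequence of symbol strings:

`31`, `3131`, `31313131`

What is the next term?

3131313131313131

Every step duplicates the string.
So the next term is two copies of 31313131.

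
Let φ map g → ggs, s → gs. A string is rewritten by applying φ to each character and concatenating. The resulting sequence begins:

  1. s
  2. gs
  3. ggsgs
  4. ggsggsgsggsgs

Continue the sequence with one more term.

ggsggsgsggsggsgsggsgsggsggsgsggsgs

Replace each of the 13 characters of ggsggsgsggsgs in place — ggs ggs gs ggs ggs gs ggs gs ggs ggs gs ggs gs — and concatenate.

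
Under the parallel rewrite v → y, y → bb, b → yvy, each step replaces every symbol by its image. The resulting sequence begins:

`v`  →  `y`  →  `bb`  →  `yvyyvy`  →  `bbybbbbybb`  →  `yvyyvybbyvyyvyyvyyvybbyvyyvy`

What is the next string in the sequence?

bbybbbbybbyvyyvybbybbbbybbbbybbbbybbyvyyvybbybbbbybb

φ(yvyyvybbyvyyvyyvyyvybbyvyyvy) expands symbol-by-symbol to bb y bb bb y bb yvy yvy bb y bb bb y bb bb y bb bb y bb yvy yvy bb y bb bb y bb; joining the 28 pieces gives the next term.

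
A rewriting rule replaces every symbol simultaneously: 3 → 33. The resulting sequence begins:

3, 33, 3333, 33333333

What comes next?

Expanding 33333333: 3→33, 3→33, 3→33, 3→33, 3→33, 3→33, 3→33, 3→33. Concatenated: 33 33 33 33 33 33 33 33.

3333333333333333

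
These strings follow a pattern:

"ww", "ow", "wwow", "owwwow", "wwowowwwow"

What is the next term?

Each term (from the third on) is the two preceding terms concatenated in order: term 3 = ww·ow = wwow.
The next term joins owwwow and wwowowwwow.

owwwowwwowowwwow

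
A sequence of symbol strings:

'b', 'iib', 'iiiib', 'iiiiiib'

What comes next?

Each term is the previous one with ii prepended.
So the next term is ii·iiiiiib.

iiiiiiiib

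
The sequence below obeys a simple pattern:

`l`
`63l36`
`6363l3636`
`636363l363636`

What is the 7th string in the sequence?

636363636363l363636363636

s(k+1) = 63·s(k)·36, so each term gains 63 as a prefix and 36 as a suffix.
From 636363l363636, 3 further steps: 636363l363636 → 63636363l36363636 → 6363636363l3636363636 → (answer).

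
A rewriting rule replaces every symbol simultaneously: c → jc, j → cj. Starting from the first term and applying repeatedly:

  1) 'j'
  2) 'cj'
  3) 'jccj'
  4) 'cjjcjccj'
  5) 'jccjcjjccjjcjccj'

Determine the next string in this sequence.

Rewriting the 16 symbols of jccjcjjccjjcjccj one by one yields cj jc jc cj jc cj cj jc jc cj cj jc cj jc jc cj; concatenated:

cjjcjccjjccjcjjcjccjcjjccjjcjccj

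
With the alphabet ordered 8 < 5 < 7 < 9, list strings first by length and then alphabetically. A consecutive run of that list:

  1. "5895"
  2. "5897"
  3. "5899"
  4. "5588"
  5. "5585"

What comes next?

Find the rightmost character of 5585 below 9, bump it to the next letter, and reset everything to its right to 8.

5587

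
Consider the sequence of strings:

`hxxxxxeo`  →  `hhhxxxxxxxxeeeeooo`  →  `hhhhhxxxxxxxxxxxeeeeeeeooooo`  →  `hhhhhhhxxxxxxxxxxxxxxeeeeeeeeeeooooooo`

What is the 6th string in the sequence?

hhhhhhhhhhhxxxxxxxxxxxxxxxxxxxxeeeeeeeeeeeeeeeeooooooooooo

The n-th term is 2n-1 h's then 3n+2 x's then 3n-2 e's then 2n-1 o's (n = 1, 2, …).
At n = 6 the blocks have lengths 11, 20, 16, 11.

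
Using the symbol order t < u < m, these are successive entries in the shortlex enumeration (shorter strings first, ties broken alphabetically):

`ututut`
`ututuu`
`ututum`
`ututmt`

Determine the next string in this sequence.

Find the rightmost character of ututmt below m, bump it to the next letter, and reset everything to its right to t.

ututmu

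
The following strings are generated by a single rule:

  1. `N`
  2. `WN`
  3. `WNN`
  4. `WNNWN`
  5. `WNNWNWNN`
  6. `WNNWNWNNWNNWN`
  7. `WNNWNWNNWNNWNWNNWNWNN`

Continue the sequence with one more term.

WNNWNWNNWNNWNWNNWNWNNWNNWNWNNWNNWN

This is a Fibonacci-style word recurrence s(k) = s(k−1)·s(k−2): e.g. WN·N = WNN.
The next term joins WNNWNWNNWNNWNWNNWNWNN and WNNWNWNNWNNWN.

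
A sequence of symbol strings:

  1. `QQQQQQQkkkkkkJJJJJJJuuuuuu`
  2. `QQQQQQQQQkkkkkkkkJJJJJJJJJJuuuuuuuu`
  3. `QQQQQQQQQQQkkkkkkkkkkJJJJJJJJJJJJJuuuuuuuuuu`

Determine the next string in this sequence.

Each string has the form Q^{2n+1} k^{2n} J^{3n-2} u^{2n}, where the shown terms are n = 3, 4, 5.
Setting n = 6 gives 13, 12, 16, 12 characters in each block.

QQQQQQQQQQQQQkkkkkkkkkkkkJJJJJJJJJJJJJJJJuuuuuuuuuuuu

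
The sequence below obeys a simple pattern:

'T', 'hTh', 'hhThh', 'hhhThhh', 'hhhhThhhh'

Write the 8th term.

Each term wraps the previous one in h on the left and h on the right.
From hhhhThhhh, 3 further steps: hhhhThhhh → hhhhhThhhhh → hhhhhhThhhhhh → (answer).

hhhhhhhThhhhhhh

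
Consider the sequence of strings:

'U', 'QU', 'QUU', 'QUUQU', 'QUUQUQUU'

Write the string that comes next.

QUUQUQUUQUUQU

This is a Fibonacci-style word recurrence s(k) = s(k−1)·s(k−2): e.g. QU·U = QUU.
The next term joins QUUQUQUU and QUUQU.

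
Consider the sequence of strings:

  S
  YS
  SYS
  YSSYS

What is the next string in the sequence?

SYSYSSYS

Each term (from the third on) is the two preceding terms concatenated in order: term 3 = S·YS = SYS.
The next term joins SYS and YSSYS.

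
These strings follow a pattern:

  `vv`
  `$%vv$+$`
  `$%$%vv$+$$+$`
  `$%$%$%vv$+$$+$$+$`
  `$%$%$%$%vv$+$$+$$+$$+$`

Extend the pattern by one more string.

s(k+1) = $%·s(k)·$+$, so each term gains $% as a prefix and $+$ as a suffix.
Applying this once more to $%$%$%$%vv$+$$+$$+$$+$:

$%$%$%$%$%vv$+$$+$$+$$+$$+$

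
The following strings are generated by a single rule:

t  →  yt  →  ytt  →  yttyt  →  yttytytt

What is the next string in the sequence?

This is a Fibonacci-style word recurrence s(k) = s(k−1)·s(k−2): e.g. yt·t = ytt.
The next term joins yttytytt and yttyt.

yttytyttyttyt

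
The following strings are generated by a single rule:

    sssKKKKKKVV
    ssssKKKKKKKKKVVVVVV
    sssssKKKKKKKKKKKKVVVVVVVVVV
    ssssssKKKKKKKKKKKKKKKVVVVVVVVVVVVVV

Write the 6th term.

ssssssssKKKKKKKKKKKKKKKKKKKKKVVVVVVVVVVVVVVVVVVVVVV

Reading off run lengths: s runs 3, 4, 5, 6; K runs 6, 9, 12, 15; V runs 2, 6, 10, 14 — each is linear in n (n = 1, 2, …).
At n = 6 the blocks have lengths 8, 21, 22.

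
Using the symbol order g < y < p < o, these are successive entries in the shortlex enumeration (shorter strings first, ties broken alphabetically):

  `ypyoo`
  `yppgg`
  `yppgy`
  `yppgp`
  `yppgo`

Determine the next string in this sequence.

yppyg

Treat yppgo as a base-4 numeral over the given alphabet and add one, carrying through any trailing o's.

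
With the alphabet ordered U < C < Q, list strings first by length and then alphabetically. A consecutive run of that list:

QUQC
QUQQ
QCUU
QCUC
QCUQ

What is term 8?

QCCQ

Continuing the enumeration 3 steps past QCUQ: QCUQ → QCCU → QCCC → (answer).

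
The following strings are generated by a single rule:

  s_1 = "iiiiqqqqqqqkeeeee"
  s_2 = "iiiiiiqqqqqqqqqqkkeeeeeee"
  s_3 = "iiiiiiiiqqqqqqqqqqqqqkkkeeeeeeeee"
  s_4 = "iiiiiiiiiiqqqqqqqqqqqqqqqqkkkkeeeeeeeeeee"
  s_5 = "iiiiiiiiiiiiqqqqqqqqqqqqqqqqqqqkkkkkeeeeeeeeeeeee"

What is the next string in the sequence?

iiiiiiiiiiiiiiqqqqqqqqqqqqqqqqqqqqqqkkkkkkeeeeeeeeeeeeeee

The n-th term is 2n i's then 3n+1 q's then n-1 k's then 2n+1 e's, where the shown terms are n = 2, 3, 4, 5, 6.
At n = 7 the blocks have lengths 14, 22, 6, 15.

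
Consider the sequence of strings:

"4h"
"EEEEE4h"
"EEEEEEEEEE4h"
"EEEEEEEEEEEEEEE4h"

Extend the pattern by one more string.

EEEEEEEEEEEEEEEEEEEE4h

Each term is the previous one with EEEEE prepended.
So the next term is EEEEE·EEEEEEEEEEEEEEE4h.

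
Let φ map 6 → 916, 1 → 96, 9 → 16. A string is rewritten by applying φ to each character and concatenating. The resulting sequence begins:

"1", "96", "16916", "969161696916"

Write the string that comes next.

16916169691696916169161696916

Expanding 969161696916: 9→16, 6→916, 9→16, 1→96, 6→916, 1→96, 6→916, 9→16, 6→916, 9→16, 1→96, 6→916. Concatenated: 16 916 16 96 916 96 916 16 916 16 96 916.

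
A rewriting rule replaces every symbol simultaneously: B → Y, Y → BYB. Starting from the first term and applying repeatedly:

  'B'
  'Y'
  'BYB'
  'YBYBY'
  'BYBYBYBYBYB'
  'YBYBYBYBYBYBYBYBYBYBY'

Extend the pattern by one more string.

BYBYBYBYBYBYBYBYBYBYBYBYBYBYBYBYBYBYBYBYBYB

φ(YBYBYBYBYBYBYBYBYBYBY) expands symbol-by-symbol to BYB Y BYB Y BYB Y BYB Y BYB Y BYB Y BYB Y BYB Y BYB Y BYB Y BYB; joining the 21 pieces gives the next term.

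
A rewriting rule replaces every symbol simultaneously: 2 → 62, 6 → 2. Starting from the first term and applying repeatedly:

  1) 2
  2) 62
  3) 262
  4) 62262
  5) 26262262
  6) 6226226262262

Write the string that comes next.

262622626226226262262

φ(6226226262262) expands symbol-by-symbol to 2 62 62 2 62 62 2 62 2 62 62 2 62; joining the 13 pieces gives the next term.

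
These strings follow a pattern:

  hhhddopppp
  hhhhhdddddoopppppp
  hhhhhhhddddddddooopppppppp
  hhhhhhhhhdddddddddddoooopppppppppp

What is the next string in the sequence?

hhhhhhhhhhhddddddddddddddooooopppppppppppp

Term n consists of 2n+1 h's, followed by 3n-1 d's, followed by n o's, followed by 2n+2 p's (n = 1, 2, …).
Setting n = 5 gives 11, 14, 5, 12 characters in each block.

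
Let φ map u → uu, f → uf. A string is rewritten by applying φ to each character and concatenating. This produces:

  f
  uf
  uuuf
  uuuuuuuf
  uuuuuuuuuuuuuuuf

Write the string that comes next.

φ(uuuuuuuuuuuuuuuf) expands symbol-by-symbol to uu uu uu uu uu uu uu uu uu uu uu uu uu uu uu uf; joining the 16 pieces gives the next term.

uuuuuuuuuuuuuuuuuuuuuuuuuuuuuuuf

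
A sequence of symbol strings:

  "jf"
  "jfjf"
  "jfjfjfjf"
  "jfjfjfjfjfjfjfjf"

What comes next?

jfjfjfjfjfjfjfjfjfjfjfjfjfjfjfjf

Each string is two copies of the previous one concatenated.
So the next term is two copies of jfjfjfjfjfjfjfjf.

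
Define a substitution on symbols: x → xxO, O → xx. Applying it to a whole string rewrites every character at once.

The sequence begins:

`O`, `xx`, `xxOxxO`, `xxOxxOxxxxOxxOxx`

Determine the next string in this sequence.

Rewriting the 16 symbols of xxOxxOxxxxOxxOxx one by one yields xxO xxO xx xxO xxO xx xxO xxO xxO xxO xx xxO xxO xx xxO xxO; concatenated:

xxOxxOxxxxOxxOxxxxOxxOxxOxxOxxxxOxxOxxxxOxxO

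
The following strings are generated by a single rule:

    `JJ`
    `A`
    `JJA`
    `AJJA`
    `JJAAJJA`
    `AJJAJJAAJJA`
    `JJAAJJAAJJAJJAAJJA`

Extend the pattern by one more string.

Each term (from the third on) is the two preceding terms concatenated in order: term 3 = JJ·A = JJA.
Continuing: AJJAJJAAJJA · JJAAJJAAJJAJJAAJJA gives term 8.

AJJAJJAAJJAJJAAJJAAJJAJJAAJJA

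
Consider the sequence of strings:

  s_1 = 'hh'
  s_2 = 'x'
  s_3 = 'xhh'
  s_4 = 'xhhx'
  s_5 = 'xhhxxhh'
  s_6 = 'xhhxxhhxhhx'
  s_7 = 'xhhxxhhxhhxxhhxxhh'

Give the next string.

xhhxxhhxhhxxhhxxhhxhhxxhhxhhx

This is a Fibonacci-style word recurrence s(k) = s(k−1)·s(k−2): e.g. x·hh = xhh.
The next term joins xhhxxhhxhhxxhhxxhh and xhhxxhhxhhx.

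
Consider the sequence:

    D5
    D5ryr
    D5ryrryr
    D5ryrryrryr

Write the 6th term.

Each term is the previous one with ryr appended.
From D5ryrryrryr, 2 further steps: D5ryrryrryr → D5ryrryrryrryr → (answer).

D5ryrryrryrryrryr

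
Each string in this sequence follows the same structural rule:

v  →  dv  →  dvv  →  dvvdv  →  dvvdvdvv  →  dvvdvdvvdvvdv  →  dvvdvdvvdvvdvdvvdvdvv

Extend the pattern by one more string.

From term 3 onward, concatenate the last term with the second-to-last: dv·v = dvv, dvv·dv = dvvdv, …
Continuing: dvvdvdvvdvvdvdvvdvdvv · dvvdvdvvdvvdv gives term 8.

dvvdvdvvdvvdvdvvdvdvvdvvdvdvvdvvdv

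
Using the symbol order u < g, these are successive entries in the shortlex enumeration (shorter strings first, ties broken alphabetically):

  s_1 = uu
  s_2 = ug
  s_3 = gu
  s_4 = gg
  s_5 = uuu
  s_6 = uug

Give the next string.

The successor of uug increments the rightmost position that isn't already g and resets every position after it to u.

ugu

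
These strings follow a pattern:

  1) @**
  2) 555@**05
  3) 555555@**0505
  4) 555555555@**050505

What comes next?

Every step adds 555 to the front and 05 to the end of the previous string.
One more step from 555555555@**050505 gives the answer.

555555555555@**05050505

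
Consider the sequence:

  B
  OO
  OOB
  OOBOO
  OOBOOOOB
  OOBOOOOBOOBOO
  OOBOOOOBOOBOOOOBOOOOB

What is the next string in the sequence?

This is a Fibonacci-style word recurrence s(k) = s(k−1)·s(k−2): e.g. OO·B = OOB.
Continuing: OOBOOOOBOOBOOOOBOOOOB · OOBOOOOBOOBOO gives term 8.

OOBOOOOBOOBOOOOBOOOOBOOBOOOOBOOBOO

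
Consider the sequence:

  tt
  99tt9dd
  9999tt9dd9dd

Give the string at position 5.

Each term wraps the previous one in 99 on the left and 9dd on the right.
From 9999tt9dd9dd, 2 further steps: 9999tt9dd9dd → 999999tt9dd9dd9dd → (answer).

99999999tt9dd9dd9dd9dd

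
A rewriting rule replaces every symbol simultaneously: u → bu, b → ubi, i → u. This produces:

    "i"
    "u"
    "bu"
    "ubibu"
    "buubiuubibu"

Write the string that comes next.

ubibubuubiububuubiuubibu

Rewriting each symbol of buubiuubibu: b→ubi, u→bu, u→bu, b→ubi, i→u, u→bu, u→bu, b→ubi, i→u, b→ubi, u→bu, which concatenates to ubi bu bu ubi u bu bu ubi u ubi bu.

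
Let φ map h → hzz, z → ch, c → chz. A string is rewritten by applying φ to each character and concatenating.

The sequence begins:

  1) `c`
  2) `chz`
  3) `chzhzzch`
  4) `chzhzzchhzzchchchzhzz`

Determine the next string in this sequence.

φ(chzhzzchhzzchchchzhzz) expands symbol-by-symbol to chz hzz ch hzz ch ch chz hzz hzz ch ch chz hzz chz hzz chz hzz ch hzz ch ch; joining the 21 pieces gives the next term.

chzhzzchhzzchchchzhzzhzzchchchzhzzchzhzzchzhzzchhzzchch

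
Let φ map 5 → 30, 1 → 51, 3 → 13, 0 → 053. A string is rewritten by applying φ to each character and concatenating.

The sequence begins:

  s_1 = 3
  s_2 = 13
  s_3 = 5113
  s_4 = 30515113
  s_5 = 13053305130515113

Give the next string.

Rewriting the 17 symbols of 13053305130515113 one by one yields 51 13 053 30 13 13 053 30 51 13 053 30 51 30 51 51 13; concatenated:

5113053301313053305113053305130515113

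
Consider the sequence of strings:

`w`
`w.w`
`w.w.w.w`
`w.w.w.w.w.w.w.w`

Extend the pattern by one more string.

s(k+1) = s(k)·.·s(k) — each term doubles the last with '.' between the halves.
Doubling w.w.w.w.w.w.w.w with '.' between the halves:

w.w.w.w.w.w.w.w.w.w.w.w.w.w.w.w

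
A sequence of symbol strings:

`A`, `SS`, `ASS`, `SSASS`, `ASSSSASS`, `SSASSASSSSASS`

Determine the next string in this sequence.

From term 3 onward, concatenate the second-to-last term with the last: A·SS = ASS, SS·ASS = SSASS, …
The next term joins ASSSSASS and SSASSASSSSASS.

ASSSSASSSSASSASSSSASS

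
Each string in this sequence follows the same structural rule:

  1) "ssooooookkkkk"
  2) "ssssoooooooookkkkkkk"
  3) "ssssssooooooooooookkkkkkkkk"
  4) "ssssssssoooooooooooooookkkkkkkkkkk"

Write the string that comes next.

ssssssssssooooooooooooooooookkkkkkkkkkkkk

Reading off run lengths: s runs 2, 4, 6, 8; o runs 6, 9, 12, 15; k runs 5, 7, 9, 11 — each is linear in n, where the shown terms are n = 2, 3, 4, 5.
At n = 6 the blocks have lengths 10, 18, 13.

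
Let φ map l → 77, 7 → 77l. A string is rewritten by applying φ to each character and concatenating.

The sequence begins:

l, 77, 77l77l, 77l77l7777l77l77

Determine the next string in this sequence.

77l77l7777l77l7777l77l77l77l7777l77l7777l77l

Applying the rule to each of the 16 symbols of 77l77l7777l77l77 gives the pieces 77l 77l 77 77l 77l 77 77l 77l 77l 77l 77 77l 77l 77 77l 77l, which concatenate to the answer.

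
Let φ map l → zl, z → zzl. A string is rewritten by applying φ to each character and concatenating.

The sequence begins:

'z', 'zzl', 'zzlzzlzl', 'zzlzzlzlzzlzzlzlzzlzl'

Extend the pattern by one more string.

Rewriting the 21 symbols of zzlzzlzlzzlzzlzlzzlzl one by one yields zzl zzl zl zzl zzl zl zzl zl zzl zzl zl zzl zzl zl zzl zl zzl zzl zl zzl zl; concatenated:

zzlzzlzlzzlzzlzlzzlzlzzlzzlzlzzlzzlzlzzlzlzzlzzlzlzzlzl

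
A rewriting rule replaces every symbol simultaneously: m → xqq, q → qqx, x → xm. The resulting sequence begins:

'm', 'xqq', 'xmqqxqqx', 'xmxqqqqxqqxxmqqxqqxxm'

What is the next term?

Rewriting the 21 symbols of xmxqqqqxqqxxmqqxqqxxm one by one yields xm xqq xm qqx qqx qqx qqx xm qqx qqx xm xm xqq qqx qqx xm qqx qqx xm xm xqq; concatenated:

xmxqqxmqqxqqxqqxqqxxmqqxqqxxmxmxqqqqxqqxxmqqxqqxxmxmxqq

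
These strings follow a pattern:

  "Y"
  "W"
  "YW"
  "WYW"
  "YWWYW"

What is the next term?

WYWYWWYW

From term 3 onward, concatenate the second-to-last term with the last: Y·W = YW, W·YW = WYW, …
Continuing: WYW · YWWYW gives term 6.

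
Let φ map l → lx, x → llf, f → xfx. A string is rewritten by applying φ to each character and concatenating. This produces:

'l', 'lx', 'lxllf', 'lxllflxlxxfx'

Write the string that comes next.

Apply φ to lxllflxlxxfx symbol by symbol: l→lx, x→llf, l→lx, l→lx, f→xfx, l→lx, x→llf, l→lx, x→llf, x→llf, f→xfx, x→llf; joined: lx llf lx lx xfx lx llf lx llf llf xfx llf.

lxllflxlxxfxlxllflxllfllfxfxllf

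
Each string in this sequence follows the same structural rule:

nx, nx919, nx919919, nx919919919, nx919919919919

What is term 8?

Every step adds 919 to the end: s(k+1) = s(k)·919.
From nx919919919919, 3 further steps: nx919919919919 → nx919919919919919 → nx919919919919919919 → (answer).

nx919919919919919919919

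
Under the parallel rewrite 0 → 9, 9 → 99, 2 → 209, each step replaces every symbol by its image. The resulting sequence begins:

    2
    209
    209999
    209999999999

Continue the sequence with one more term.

Apply φ to 209999999999 symbol by symbol: 2→209, 0→9, 9→99, 9→99, 9→99, 9→99, 9→99, 9→99, 9→99, 9→99, 9→99, 9→99; joined: 209 9 99 99 99 99 99 99 99 99 99 99.

209999999999999999999999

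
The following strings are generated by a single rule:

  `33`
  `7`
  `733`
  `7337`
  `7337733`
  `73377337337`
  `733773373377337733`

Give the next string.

73377337337733773373377337337

From term 3 onward, concatenate the last term with the second-to-last: 7·33 = 733, 733·7 = 7337, …
Continuing: 733773373377337733 · 73377337337 gives term 8.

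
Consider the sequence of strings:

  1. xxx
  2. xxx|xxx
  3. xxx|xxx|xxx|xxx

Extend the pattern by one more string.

xxx|xxx|xxx|xxx|xxx|xxx|xxx|xxx

Each string is two copies of the previous one joined by '|'.
One more doubling of xxx|xxx|xxx|xxx gives the answer.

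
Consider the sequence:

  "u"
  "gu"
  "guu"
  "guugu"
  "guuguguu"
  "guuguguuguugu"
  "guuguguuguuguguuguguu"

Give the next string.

Each term (from the third on) is the previous term followed by the one before it: term 3 = gu·u = guu.
Continuing: guuguguuguuguguuguguu · guuguguuguugu gives term 8.

guuguguuguuguguuguguuguuguguuguugu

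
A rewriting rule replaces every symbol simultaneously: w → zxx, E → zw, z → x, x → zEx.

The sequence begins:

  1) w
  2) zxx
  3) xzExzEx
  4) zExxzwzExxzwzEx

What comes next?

xzwzExzExxzxxxzwzExzExxzxxxzwzEx

Applying the rule to each of the 15 symbols of zExxzwzExxzwzEx gives the pieces x zw zEx zEx x zxx x zw zEx zEx x zxx x zw zEx, which concatenate to the answer.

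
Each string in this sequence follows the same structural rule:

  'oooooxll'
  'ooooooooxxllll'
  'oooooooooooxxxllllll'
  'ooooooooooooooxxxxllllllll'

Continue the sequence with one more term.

Reading off run lengths: o runs 5, 8, 11, 14; x runs 1, 2, 3, 4; l runs 2, 4, 6, 8 — each is linear in n (n = 1, 2, …).
Setting n = 5 gives 17, 5, 10 characters in each block.

oooooooooooooooooxxxxxllllllllll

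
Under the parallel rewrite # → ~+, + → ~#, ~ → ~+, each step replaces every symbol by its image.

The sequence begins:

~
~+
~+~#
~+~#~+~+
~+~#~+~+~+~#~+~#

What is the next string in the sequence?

Applying the rule to each of the 16 symbols of ~+~#~+~+~+~#~+~# gives the pieces ~+ ~# ~+ ~+ ~+ ~# ~+ ~# ~+ ~# ~+ ~+ ~+ ~# ~+ ~+, which concatenate to the answer.

~+~#~+~+~+~#~+~#~+~#~+~+~+~#~+~+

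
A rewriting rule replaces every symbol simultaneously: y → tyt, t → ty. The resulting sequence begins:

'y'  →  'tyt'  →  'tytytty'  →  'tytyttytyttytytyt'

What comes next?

Rewriting the 17 symbols of tytyttytyttytytyt one by one yields ty tyt ty tyt ty ty tyt ty tyt ty ty tyt ty tyt ty tyt ty; concatenated:

tytyttytyttytytyttytyttytytyttytyttytytty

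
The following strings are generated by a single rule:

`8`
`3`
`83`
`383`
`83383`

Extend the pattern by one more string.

Each term (from the third on) is the two preceding terms concatenated in order: term 3 = 8·3 = 83.
So term 6 is 383·83383.

38383383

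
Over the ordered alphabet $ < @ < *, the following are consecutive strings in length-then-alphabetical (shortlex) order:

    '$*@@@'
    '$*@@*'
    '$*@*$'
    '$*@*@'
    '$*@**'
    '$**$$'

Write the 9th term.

$**@$

Continuing the enumeration 3 steps past $**$$: $**$$ → $**$@ → $**$* → (answer).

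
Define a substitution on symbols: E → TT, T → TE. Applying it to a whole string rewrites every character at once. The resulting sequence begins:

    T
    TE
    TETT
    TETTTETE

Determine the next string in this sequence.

TETTTETETETTTETT

Expanding TETTTETE: T→TE, E→TT, T→TE, T→TE, T→TE, E→TT, T→TE, E→TT. Concatenated: TE TT TE TE TE TT TE TT.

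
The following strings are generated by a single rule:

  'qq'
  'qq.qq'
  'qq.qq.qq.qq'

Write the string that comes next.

Each string is two copies of the previous one joined by '.'.
Doubling qq.qq.qq.qq with '.' between the halves:

qq.qq.qq.qq.qq.qq.qq.qq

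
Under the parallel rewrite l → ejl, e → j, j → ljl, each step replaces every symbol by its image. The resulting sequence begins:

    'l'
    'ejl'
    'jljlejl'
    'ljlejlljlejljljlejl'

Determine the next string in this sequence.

ejlljlejljljlejlejlljlejljljlejlljlejlljlejljljlejl

Applying the rule to each of the 19 symbols of ljlejlljlejljljlejl gives the pieces ejl ljl ejl j ljl ejl ejl ljl ejl j ljl ejl ljl ejl ljl ejl j ljl ejl, which concatenate to the answer.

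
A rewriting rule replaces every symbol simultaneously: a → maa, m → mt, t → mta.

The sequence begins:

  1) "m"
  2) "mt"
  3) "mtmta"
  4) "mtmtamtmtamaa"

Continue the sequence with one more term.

mtmtamtmtamaamtmtamtmtamaamtmaamaa

Replace each of the 13 characters of mtmtamtmtamaa in place — mt mta mt mta maa mt mta mt mta maa mt maa maa — and concatenate.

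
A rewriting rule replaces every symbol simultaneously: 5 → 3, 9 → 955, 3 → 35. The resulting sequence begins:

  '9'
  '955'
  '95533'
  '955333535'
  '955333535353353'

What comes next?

φ(955333535353353) expands symbol-by-symbol to 955 3 3 35 35 35 3 35 3 35 3 35 35 3 35; joining the 15 pieces gives the next term.

9553335353533533533535335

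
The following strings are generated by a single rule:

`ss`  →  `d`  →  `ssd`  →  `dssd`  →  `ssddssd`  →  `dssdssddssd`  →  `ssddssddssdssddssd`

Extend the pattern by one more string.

From term 3 onward, concatenate the second-to-last term with the last: ss·d = ssd, d·ssd = dssd, …
So term 8 is dssdssddssd·ssddssddssdssddssd.

dssdssddssdssddssddssdssddssd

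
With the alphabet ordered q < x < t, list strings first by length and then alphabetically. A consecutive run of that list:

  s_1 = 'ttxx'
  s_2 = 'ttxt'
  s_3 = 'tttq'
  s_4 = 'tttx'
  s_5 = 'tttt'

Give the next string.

qqqqq

tttt is the last string of length 4, so the next is the first of length 5: q repeated 5 times.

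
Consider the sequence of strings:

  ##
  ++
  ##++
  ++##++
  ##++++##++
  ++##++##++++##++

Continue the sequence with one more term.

##++++##++++##++##++++##++

From term 3 onward, concatenate the second-to-last term with the last: ##·++ = ##++, ++·##++ = ++##++, …
The next term joins ##++++##++ and ++##++##++++##++.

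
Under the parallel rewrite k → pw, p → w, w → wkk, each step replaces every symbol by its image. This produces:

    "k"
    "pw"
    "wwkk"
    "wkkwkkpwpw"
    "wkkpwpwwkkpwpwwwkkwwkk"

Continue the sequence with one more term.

wkkpwpwwwkkwwkkwkkpwpwwwkkwwkkwkkwkkpwpwwkkwkkpwpw

Replace each of the 22 characters of wkkpwpwwkkpwpwwwkkwwkk in place — wkk pw pw w wkk w wkk wkk pw pw w wkk w wkk wkk wkk pw pw wkk wkk pw pw — and concatenate.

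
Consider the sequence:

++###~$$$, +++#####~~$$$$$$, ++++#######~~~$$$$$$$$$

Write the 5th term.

++++++###########~~~~~$$$$$$$$$$$$$$$

Term n consists of n+1 +'s, followed by 2n+1 #'s, followed by n ~'s, followed by 3n $'s (n = 1, 2, …).
For term 5, n = 5, so the run lengths are 6, 11, 5, 15.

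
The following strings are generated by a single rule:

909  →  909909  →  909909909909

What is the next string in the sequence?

Each string is two copies of the previous one concatenated.
One more doubling of 909909909909 gives the answer.

909909909909909909909909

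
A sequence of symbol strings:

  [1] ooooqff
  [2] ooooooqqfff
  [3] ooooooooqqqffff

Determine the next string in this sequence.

ooooooooooqqqqfffff

Term n consists of 2n o's, followed by n-1 q's, followed by n f's, where the shown terms are n = 2, 3, 4.
Setting n = 5 gives 10, 4, 5 characters in each block.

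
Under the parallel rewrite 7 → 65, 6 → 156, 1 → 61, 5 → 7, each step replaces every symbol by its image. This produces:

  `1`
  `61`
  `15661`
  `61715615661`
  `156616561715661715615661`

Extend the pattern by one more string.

6171561566115671566165617156156616561715661715615661

Applying the rule to each of the 24 symbols of 156616561715661715615661 gives the pieces 61 7 156 156 61 156 7 156 61 65 61 7 156 156 61 65 61 7 156 61 7 156 156 61, which concatenate to the answer.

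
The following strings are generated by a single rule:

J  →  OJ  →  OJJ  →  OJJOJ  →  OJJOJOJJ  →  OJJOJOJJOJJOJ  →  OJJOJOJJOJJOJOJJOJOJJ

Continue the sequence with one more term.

OJJOJOJJOJJOJOJJOJOJJOJJOJOJJOJJOJ

From term 3 onward, concatenate the last term with the second-to-last: OJ·J = OJJ, OJJ·OJ = OJJOJ, …
The next term joins OJJOJOJJOJJOJOJJOJOJJ and OJJOJOJJOJJOJ.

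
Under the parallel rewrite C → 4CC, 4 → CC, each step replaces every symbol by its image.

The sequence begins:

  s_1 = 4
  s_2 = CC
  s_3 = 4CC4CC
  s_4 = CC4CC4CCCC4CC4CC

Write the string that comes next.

Rewriting the 16 symbols of CC4CC4CCCC4CC4CC one by one yields 4CC 4CC CC 4CC 4CC CC 4CC 4CC 4CC 4CC CC 4CC 4CC CC 4CC 4CC; concatenated:

4CC4CCCC4CC4CCCC4CC4CC4CC4CCCC4CC4CCCC4CC4CC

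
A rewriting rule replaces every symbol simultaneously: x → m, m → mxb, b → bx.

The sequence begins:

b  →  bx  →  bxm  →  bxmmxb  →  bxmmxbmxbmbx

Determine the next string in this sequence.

Rewriting each symbol of bxmmxbmxbmbx: b→bx, x→m, m→mxb, m→mxb, x→m, b→bx, m→mxb, x→m, b→bx, m→mxb, b→bx, x→m, which concatenates to bx m mxb mxb m bx mxb m bx mxb bx m.

bxmmxbmxbmbxmxbmbxmxbbxm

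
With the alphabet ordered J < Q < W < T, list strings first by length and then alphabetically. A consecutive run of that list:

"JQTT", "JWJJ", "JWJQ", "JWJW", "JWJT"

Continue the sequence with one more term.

Treat JWJT as a base-4 numeral over the given alphabet and add one, carrying through any trailing T's.

JWQJ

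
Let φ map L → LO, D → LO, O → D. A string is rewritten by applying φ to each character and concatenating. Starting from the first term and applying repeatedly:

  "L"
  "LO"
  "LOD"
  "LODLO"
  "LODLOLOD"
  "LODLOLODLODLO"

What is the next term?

Rewriting the 13 symbols of LODLOLODLODLO one by one yields LO D LO LO D LO D LO LO D LO LO D; concatenated:

LODLOLODLODLOLODLOLOD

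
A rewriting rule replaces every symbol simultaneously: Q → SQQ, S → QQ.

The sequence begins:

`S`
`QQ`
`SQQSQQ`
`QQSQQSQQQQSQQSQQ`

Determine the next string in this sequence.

SQQSQQQQSQQSQQQQSQQSQQSQQSQQQQSQQSQQQQSQQSQQ

Replace each of the 16 characters of QQSQQSQQQQSQQSQQ in place — SQQ SQQ QQ SQQ SQQ QQ SQQ SQQ SQQ SQQ QQ SQQ SQQ QQ SQQ SQQ — and concatenate.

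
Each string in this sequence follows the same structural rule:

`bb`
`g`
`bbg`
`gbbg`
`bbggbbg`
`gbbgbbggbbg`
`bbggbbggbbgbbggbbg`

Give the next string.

Each term (from the third on) is the two preceding terms concatenated in order: term 3 = bb·g = bbg.
Continuing: gbbgbbggbbg · bbggbbggbbgbbggbbg gives term 8.

gbbgbbggbbgbbggbbggbbgbbggbbg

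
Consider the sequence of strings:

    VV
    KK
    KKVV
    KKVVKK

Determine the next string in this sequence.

KKVVKKKKVV

Each term (from the third on) is the previous term followed by the one before it: term 3 = KK·VV = KKVV.
Continuing: KKVVKK · KKVV gives term 5.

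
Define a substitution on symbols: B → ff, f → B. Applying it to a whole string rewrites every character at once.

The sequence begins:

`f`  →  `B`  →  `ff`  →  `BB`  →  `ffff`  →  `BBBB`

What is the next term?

ffffffff

Rewriting each symbol of BBBB: B→ff, B→ff, B→ff, B→ff, which concatenates to ff ff ff ff.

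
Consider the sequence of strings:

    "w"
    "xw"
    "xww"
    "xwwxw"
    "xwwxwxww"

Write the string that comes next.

xwwxwxwwxwwxw

This is a Fibonacci-style word recurrence s(k) = s(k−1)·s(k−2): e.g. xw·w = xww.
The next term joins xwwxwxww and xwwxw.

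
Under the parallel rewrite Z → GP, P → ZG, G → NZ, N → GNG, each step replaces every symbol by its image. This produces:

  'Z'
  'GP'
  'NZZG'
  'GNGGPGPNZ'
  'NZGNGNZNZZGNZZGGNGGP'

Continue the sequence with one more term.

Replace each of the 20 characters of NZGNGNZNZZGNZZGGNGGP in place — GNG GP NZ GNG NZ GNG GP GNG GP GP NZ GNG GP GP NZ NZ GNG NZ NZ ZG — and concatenate.

GNGGPNZGNGNZGNGGPGNGGPGPNZGNGGPGPNZNZGNGNZNZZG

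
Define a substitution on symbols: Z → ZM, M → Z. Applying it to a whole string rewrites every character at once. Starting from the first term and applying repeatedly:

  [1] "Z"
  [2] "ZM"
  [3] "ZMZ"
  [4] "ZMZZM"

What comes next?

ZMZZMZMZ

Rewriting each symbol of ZMZZM: Z→ZM, M→Z, Z→ZM, Z→ZM, M→Z, which concatenates to ZM Z ZM ZM Z.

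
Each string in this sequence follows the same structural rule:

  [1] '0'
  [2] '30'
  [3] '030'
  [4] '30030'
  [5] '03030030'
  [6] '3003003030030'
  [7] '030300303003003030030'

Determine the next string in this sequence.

From term 3 onward, concatenate the second-to-last term with the last: 0·30 = 030, 30·030 = 30030, …
Continuing: 3003003030030 · 030300303003003030030 gives term 8.

3003003030030030300303003003030030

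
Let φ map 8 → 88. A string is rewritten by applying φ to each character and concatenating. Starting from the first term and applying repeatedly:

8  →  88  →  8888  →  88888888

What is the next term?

Rewriting each symbol of 88888888: 8→88, 8→88, 8→88, 8→88, 8→88, 8→88, 8→88, 8→88, which concatenates to 88 88 88 88 88 88 88 88.

8888888888888888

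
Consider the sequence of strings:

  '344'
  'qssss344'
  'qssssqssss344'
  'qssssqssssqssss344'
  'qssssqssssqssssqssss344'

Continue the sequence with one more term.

Each term is the previous one with qssss prepended.
So the next term is qssss·qssssqssssqssssqssss344.

qssssqssssqssssqssssqssss344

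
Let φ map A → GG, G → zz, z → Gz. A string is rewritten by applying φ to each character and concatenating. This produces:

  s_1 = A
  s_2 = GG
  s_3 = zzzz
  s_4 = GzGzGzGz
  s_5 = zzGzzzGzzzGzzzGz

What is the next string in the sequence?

Replace each of the 16 characters of zzGzzzGzzzGzzzGz in place — Gz Gz zz Gz Gz Gz zz Gz Gz Gz zz Gz Gz Gz zz Gz — and concatenate.

GzGzzzGzGzGzzzGzGzGzzzGzGzGzzzGz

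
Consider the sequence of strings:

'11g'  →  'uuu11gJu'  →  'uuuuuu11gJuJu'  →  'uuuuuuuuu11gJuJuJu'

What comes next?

uuuuuuuuuuuu11gJuJuJuJu

Every step adds uuu to the front and Ju to the end of the previous string.
So the next term is uuu·uuuuuuuuu11gJuJuJu·Ju.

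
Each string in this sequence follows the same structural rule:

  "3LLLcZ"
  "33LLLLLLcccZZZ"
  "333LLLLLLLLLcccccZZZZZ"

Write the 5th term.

33333LLLLLLLLLLLLLLLcccccccccZZZZZZZZZ

Each string has the form 3^{n} L^{3n} c^{2n-1} Z^{2n-1} (n = 1, 2, …).
For term 5, n = 5, so the run lengths are 5, 15, 9, 9.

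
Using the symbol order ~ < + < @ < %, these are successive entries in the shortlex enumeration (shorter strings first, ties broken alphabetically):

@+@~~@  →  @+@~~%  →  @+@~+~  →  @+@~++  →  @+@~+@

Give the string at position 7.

Stepping forward 2 times from @+@~+@: @+@~+@ → @+@~+%, then the target.

@+@~@~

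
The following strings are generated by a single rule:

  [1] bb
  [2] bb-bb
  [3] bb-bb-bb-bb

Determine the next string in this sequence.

s(k+1) = s(k)·-·s(k) — each term doubles the last with '-' between the halves.
So the next term is two copies of bb-bb-bb-bb with '-' between the halves.

bb-bb-bb-bb-bb-bb-bb-bb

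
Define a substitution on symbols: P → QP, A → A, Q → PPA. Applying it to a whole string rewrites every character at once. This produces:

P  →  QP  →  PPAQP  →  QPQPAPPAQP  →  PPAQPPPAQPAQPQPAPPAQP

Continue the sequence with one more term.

Rewriting the 21 symbols of PPAQPPPAQPAQPQPAPPAQP one by one yields QP QP A PPA QP QP QP A PPA QP A PPA QP PPA QP A QP QP A PPA QP; concatenated:

QPQPAPPAQPQPQPAPPAQPAPPAQPPPAQPAQPQPAPPAQP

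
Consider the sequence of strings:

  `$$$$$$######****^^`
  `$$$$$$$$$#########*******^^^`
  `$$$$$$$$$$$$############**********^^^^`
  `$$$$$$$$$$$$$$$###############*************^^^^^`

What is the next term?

$$$$$$$$$$$$$$$$$$##################****************^^^^^^

Reading off run lengths: $ runs 6, 9, 12, 15; # runs 6, 9, 12, 15; * runs 4, 7, 10, 13; ^ runs 2, 3, 4, 5 — each is linear in n, where the shown terms are n = 2, 3, 4, 5.
Setting n = 6 gives 18, 18, 16, 6 characters in each block.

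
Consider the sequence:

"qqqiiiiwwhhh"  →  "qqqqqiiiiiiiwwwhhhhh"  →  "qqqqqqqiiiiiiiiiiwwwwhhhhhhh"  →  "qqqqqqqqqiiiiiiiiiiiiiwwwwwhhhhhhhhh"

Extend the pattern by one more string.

Each string has the form q^{2n+1} i^{3n+1} w^{n+1} h^{2n+1} (n = 1, 2, …).
At n = 5 the blocks have lengths 11, 16, 6, 11.

qqqqqqqqqqqiiiiiiiiiiiiiiiiwwwwwwhhhhhhhhhhh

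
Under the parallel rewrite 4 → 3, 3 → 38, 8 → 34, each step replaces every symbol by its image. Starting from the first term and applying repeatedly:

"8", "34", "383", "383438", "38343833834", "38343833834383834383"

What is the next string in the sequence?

3834383383438383438338343834383383438

Applying the rule to each of the 20 symbols of 38343833834383834383 gives the pieces 38 34 38 3 38 34 38 38 34 38 3 38 34 38 34 38 3 38 34 38, which concatenate to the answer.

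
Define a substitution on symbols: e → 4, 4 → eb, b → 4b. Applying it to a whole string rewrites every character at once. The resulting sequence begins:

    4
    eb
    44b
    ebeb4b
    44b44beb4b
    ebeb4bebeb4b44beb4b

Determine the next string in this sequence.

Replace each of the 19 characters of ebeb4bebeb4b44beb4b in place — 4 4b 4 4b eb 4b 4 4b 4 4b eb 4b eb eb 4b 4 4b eb 4b — and concatenate.

44b44beb4b44b44beb4bebeb4b44beb4b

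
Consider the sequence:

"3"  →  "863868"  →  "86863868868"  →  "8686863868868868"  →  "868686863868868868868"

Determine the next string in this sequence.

86868686863868868868868868

Each term wraps the previous one in 86 on the left and 868 on the right.
So the next term is 86·868686863868868868868·868.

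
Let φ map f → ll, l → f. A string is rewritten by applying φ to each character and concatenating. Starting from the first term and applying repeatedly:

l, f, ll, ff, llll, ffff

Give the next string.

llllllll

Expanding ffff: f→ll, f→ll, f→ll, f→ll. Concatenated: ll ll ll ll.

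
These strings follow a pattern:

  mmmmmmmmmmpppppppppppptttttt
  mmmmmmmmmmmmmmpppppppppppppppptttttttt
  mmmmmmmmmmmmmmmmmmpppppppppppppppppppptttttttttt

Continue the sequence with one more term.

Term n consists of 4n-2 m's, followed by 4n p's, followed by 2n t's, where the shown terms are n = 3, 4, 5.
For the next term, n = 6, so the run lengths are 22, 24, 12.

mmmmmmmmmmmmmmmmmmmmmmpppppppppppppppppppppppptttttttttttt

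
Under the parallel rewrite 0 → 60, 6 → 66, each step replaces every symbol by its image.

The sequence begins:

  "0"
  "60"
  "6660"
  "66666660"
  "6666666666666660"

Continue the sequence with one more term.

66666666666666666666666666666660

Replace each of the 16 characters of 6666666666666660 in place — 66 66 66 66 66 66 66 66 66 66 66 66 66 66 66 60 — and concatenate.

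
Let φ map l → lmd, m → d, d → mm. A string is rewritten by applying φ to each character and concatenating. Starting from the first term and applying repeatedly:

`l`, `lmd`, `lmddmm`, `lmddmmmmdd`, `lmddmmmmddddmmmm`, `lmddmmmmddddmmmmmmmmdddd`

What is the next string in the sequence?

Rewriting the 24 symbols of lmddmmmmddddmmmmmmmmdddd one by one yields lmd d mm mm d d d d mm mm mm mm d d d d d d d d mm mm mm mm; concatenated:

lmddmmmmddddmmmmmmmmddddddddmmmmmmmm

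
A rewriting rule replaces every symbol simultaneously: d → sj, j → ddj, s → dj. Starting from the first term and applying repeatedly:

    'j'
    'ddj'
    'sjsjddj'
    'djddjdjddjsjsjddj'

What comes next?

sjddjsjsjddjsjddjsjsjddjdjddjdjddjsjsjddj

φ(djddjdjddjsjsjddj) expands symbol-by-symbol to sj ddj sj sj ddj sj ddj sj sj ddj dj ddj dj ddj sj sj ddj; joining the 17 pieces gives the next term.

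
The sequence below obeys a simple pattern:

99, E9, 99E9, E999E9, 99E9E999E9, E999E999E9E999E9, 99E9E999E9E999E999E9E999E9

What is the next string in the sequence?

Each term (from the third on) is the two preceding terms concatenated in order: term 3 = 99·E9 = 99E9.
So term 8 is E999E999E9E999E9·99E9E999E9E999E999E9E999E9.

E999E999E9E999E999E9E999E9E999E999E9E999E9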